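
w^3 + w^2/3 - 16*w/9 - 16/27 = (w - 4/3)*(w + 1/3)*(w + 4/3)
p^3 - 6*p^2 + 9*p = p*(p - 3)^2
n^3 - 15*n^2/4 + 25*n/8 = n*(n - 5/2)*(n - 5/4)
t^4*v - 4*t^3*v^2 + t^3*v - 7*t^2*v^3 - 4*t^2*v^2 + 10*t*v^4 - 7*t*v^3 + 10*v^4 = (t - 5*v)*(t - v)*(t + 2*v)*(t*v + v)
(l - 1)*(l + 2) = l^2 + l - 2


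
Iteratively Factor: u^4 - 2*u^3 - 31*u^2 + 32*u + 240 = (u + 4)*(u^3 - 6*u^2 - 7*u + 60) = (u - 4)*(u + 4)*(u^2 - 2*u - 15) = (u - 5)*(u - 4)*(u + 4)*(u + 3)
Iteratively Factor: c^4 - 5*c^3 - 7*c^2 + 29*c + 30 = (c - 3)*(c^3 - 2*c^2 - 13*c - 10) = (c - 3)*(c + 2)*(c^2 - 4*c - 5) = (c - 3)*(c + 1)*(c + 2)*(c - 5)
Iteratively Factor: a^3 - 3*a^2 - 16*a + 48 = (a - 3)*(a^2 - 16) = (a - 4)*(a - 3)*(a + 4)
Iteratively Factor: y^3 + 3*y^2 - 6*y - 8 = (y + 1)*(y^2 + 2*y - 8) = (y - 2)*(y + 1)*(y + 4)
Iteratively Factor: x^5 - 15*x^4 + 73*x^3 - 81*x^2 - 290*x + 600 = (x - 5)*(x^4 - 10*x^3 + 23*x^2 + 34*x - 120) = (x - 5)*(x - 3)*(x^3 - 7*x^2 + 2*x + 40) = (x - 5)^2*(x - 3)*(x^2 - 2*x - 8) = (x - 5)^2*(x - 4)*(x - 3)*(x + 2)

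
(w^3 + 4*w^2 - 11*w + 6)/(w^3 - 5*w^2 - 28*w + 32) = (w^2 + 5*w - 6)/(w^2 - 4*w - 32)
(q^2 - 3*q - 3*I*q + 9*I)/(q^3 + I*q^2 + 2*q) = (q^2 - 3*q - 3*I*q + 9*I)/(q*(q^2 + I*q + 2))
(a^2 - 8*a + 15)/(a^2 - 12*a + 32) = (a^2 - 8*a + 15)/(a^2 - 12*a + 32)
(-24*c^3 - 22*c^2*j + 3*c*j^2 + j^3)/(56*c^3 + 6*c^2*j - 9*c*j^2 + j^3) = (-6*c^2 - 7*c*j - j^2)/(14*c^2 + 5*c*j - j^2)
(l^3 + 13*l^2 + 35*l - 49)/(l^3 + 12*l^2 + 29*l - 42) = (l + 7)/(l + 6)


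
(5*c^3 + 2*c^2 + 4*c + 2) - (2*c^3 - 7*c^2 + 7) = 3*c^3 + 9*c^2 + 4*c - 5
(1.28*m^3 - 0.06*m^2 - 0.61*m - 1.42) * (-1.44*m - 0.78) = -1.8432*m^4 - 0.912*m^3 + 0.9252*m^2 + 2.5206*m + 1.1076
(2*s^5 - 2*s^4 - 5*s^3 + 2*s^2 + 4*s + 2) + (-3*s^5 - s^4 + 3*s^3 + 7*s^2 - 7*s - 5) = -s^5 - 3*s^4 - 2*s^3 + 9*s^2 - 3*s - 3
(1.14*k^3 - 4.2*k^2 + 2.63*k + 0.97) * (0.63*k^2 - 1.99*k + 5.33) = 0.7182*k^5 - 4.9146*k^4 + 16.0911*k^3 - 27.0086*k^2 + 12.0876*k + 5.1701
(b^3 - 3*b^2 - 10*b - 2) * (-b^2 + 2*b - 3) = -b^5 + 5*b^4 + b^3 - 9*b^2 + 26*b + 6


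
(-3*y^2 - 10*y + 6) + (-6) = -3*y^2 - 10*y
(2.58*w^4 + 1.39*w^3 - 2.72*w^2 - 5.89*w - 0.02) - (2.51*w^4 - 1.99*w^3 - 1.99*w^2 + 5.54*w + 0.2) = 0.0700000000000003*w^4 + 3.38*w^3 - 0.73*w^2 - 11.43*w - 0.22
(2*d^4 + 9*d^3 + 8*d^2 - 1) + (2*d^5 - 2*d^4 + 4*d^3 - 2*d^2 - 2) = 2*d^5 + 13*d^3 + 6*d^2 - 3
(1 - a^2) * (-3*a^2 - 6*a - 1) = 3*a^4 + 6*a^3 - 2*a^2 - 6*a - 1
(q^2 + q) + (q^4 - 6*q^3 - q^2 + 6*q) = q^4 - 6*q^3 + 7*q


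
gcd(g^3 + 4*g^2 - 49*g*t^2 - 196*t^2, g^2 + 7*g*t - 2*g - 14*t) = g + 7*t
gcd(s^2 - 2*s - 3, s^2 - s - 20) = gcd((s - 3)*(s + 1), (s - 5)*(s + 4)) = 1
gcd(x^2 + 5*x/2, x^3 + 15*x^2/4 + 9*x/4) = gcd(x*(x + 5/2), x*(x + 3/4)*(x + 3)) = x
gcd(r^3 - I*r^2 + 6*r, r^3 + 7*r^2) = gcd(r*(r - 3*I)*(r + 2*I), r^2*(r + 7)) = r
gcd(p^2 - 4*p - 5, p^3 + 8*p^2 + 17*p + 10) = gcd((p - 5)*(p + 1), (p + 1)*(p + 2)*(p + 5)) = p + 1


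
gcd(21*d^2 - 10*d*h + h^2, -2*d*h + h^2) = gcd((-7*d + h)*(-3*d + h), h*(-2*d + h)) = 1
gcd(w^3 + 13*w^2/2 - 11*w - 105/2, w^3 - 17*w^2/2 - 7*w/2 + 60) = w^2 - w/2 - 15/2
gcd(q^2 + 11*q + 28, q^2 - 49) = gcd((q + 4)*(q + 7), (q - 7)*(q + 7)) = q + 7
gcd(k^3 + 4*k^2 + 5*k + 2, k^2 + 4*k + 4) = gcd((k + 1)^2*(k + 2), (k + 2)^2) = k + 2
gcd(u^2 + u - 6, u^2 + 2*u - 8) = u - 2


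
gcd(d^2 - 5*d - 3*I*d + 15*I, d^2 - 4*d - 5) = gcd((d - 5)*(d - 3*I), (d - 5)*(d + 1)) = d - 5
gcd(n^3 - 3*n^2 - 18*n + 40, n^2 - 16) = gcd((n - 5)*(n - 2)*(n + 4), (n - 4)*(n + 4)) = n + 4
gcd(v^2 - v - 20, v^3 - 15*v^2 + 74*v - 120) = v - 5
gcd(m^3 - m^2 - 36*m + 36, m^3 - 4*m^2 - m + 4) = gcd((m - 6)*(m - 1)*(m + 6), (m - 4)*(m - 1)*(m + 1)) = m - 1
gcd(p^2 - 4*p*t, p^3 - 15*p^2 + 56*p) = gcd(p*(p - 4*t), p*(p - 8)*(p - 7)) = p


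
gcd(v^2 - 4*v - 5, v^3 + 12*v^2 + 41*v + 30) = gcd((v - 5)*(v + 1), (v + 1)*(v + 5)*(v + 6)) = v + 1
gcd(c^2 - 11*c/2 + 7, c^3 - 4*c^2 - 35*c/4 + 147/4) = c - 7/2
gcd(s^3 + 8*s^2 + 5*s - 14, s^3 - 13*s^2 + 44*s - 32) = s - 1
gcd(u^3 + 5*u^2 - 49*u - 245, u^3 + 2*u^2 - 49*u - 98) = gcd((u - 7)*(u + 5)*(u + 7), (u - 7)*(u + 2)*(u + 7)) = u^2 - 49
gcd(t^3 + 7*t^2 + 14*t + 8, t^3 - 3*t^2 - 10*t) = t + 2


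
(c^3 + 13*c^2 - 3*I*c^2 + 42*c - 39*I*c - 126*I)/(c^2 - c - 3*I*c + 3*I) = (c^2 + 13*c + 42)/(c - 1)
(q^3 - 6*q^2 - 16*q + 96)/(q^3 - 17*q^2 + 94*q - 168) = (q + 4)/(q - 7)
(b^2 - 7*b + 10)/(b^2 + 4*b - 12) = (b - 5)/(b + 6)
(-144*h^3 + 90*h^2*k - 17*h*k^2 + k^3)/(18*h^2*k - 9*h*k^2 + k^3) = (-8*h + k)/k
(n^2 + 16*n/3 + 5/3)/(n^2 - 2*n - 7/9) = 3*(n + 5)/(3*n - 7)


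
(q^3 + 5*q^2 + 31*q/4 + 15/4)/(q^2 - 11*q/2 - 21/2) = (2*q^2 + 7*q + 5)/(2*(q - 7))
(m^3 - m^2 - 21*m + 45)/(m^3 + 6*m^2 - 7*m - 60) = (m - 3)/(m + 4)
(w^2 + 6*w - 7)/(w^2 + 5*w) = (w^2 + 6*w - 7)/(w*(w + 5))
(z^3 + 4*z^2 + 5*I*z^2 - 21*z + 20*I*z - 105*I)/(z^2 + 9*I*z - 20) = (z^2 + 4*z - 21)/(z + 4*I)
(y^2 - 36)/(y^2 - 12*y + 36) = (y + 6)/(y - 6)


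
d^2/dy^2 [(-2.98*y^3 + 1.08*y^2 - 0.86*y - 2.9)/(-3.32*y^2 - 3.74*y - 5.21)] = (-1.13686837721616e-13*y^5 - 2.8421709430404e-14*y^4 + 26.0536*y^3 + 652.274568*y^2 + 612.135276*y - 111.341824)/(36.594368*y^6 + 123.671328*y^5 + 311.596608*y^4 + 440.462792*y^3 + 488.981424*y^2 + 304.556802*y + 141.420761)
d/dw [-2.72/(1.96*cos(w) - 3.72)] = -5.3312*sin(w)/(1.96*cos(w) - 3.72)^2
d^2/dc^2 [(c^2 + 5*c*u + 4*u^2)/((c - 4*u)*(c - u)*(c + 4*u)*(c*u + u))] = 2*(3*c^5 - 9*c^4*u + 3*c^4 - 19*c^3*u^2 + 3*c^3*u + c^3 + 87*c^2*u^3 - 69*c^2*u^2 + 3*c^2*u - 60*c*u^4 + 135*c*u^3 - 27*c*u^2 + 16*u^5 - 36*u^4 + 41*u^3)/(u*(c^9 - 15*c^8*u + 3*c^8 + 87*c^7*u^2 - 45*c^7*u + 3*c^7 - 245*c^6*u^3 + 261*c^6*u^2 - 45*c^6*u + c^6 + 348*c^5*u^4 - 735*c^5*u^3 + 261*c^5*u^2 - 15*c^5*u - 240*c^4*u^5 + 1044*c^4*u^4 - 735*c^4*u^3 + 87*c^4*u^2 + 64*c^3*u^6 - 720*c^3*u^5 + 1044*c^3*u^4 - 245*c^3*u^3 + 192*c^2*u^6 - 720*c^2*u^5 + 348*c^2*u^4 + 192*c*u^6 - 240*c*u^5 + 64*u^6))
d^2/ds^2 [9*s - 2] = 0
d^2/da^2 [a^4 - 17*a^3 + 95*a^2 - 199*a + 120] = 12*a^2 - 102*a + 190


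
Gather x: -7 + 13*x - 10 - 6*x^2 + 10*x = -6*x^2 + 23*x - 17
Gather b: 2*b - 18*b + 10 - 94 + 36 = -16*b - 48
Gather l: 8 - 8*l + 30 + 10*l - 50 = 2*l - 12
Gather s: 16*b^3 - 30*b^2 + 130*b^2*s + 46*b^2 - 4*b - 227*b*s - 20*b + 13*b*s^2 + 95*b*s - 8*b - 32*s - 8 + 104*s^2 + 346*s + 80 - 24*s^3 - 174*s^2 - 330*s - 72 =16*b^3 + 16*b^2 - 32*b - 24*s^3 + s^2*(13*b - 70) + s*(130*b^2 - 132*b - 16)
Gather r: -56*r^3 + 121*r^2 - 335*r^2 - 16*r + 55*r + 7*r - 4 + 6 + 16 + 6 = -56*r^3 - 214*r^2 + 46*r + 24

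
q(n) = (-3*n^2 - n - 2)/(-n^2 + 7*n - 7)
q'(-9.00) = -0.09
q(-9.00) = 1.56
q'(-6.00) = -0.14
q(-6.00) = 1.22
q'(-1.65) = -0.22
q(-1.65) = 0.40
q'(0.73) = 6.31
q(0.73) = 1.79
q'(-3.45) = -0.20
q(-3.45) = 0.80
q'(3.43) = -3.91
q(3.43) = -7.76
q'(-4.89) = -0.16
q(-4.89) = 1.06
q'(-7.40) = -0.11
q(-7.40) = 1.40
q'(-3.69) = -0.19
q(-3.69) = 0.84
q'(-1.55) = -0.22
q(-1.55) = 0.38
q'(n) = (-6*n - 1)/(-n^2 + 7*n - 7) + (2*n - 7)*(-3*n^2 - n - 2)/(-n^2 + 7*n - 7)^2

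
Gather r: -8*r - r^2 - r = -r^2 - 9*r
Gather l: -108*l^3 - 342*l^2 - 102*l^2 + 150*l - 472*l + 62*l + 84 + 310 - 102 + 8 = -108*l^3 - 444*l^2 - 260*l + 300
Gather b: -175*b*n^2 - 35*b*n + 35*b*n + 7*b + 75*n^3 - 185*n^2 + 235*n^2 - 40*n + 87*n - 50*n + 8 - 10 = b*(7 - 175*n^2) + 75*n^3 + 50*n^2 - 3*n - 2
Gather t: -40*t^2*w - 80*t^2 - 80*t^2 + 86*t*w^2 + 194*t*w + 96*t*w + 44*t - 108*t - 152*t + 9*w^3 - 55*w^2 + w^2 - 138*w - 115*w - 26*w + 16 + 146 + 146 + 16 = t^2*(-40*w - 160) + t*(86*w^2 + 290*w - 216) + 9*w^3 - 54*w^2 - 279*w + 324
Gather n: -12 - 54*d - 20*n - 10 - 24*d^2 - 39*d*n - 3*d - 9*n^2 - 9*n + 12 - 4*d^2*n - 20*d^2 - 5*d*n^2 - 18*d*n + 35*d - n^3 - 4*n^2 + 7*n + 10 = -44*d^2 - 22*d - n^3 + n^2*(-5*d - 13) + n*(-4*d^2 - 57*d - 22)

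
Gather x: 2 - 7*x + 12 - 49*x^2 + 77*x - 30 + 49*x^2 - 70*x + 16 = 0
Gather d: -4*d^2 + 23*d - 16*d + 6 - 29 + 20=-4*d^2 + 7*d - 3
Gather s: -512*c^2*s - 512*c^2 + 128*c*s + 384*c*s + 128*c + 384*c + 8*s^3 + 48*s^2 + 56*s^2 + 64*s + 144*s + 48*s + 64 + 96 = -512*c^2 + 512*c + 8*s^3 + 104*s^2 + s*(-512*c^2 + 512*c + 256) + 160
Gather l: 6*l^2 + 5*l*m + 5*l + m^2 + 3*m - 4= 6*l^2 + l*(5*m + 5) + m^2 + 3*m - 4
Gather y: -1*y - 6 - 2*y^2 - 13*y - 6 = -2*y^2 - 14*y - 12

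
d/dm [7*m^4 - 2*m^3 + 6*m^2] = 2*m*(14*m^2 - 3*m + 6)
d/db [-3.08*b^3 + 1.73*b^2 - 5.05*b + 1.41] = -9.24*b^2 + 3.46*b - 5.05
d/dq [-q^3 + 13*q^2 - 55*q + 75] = -3*q^2 + 26*q - 55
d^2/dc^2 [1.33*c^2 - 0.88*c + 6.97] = 2.66000000000000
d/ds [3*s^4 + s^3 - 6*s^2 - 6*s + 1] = 12*s^3 + 3*s^2 - 12*s - 6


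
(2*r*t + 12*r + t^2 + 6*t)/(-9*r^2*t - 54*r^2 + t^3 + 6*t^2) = (-2*r - t)/(9*r^2 - t^2)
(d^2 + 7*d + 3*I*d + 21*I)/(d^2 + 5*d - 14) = (d + 3*I)/(d - 2)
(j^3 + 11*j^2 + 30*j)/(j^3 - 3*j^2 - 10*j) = (j^2 + 11*j + 30)/(j^2 - 3*j - 10)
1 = 1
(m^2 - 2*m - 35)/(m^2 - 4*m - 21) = (m + 5)/(m + 3)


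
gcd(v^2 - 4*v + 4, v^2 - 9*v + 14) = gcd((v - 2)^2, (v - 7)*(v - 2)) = v - 2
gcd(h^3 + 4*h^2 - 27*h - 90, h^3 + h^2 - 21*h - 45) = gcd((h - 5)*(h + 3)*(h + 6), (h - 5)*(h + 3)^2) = h^2 - 2*h - 15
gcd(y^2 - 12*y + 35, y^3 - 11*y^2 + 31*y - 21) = y - 7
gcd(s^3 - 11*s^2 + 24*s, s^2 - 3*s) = s^2 - 3*s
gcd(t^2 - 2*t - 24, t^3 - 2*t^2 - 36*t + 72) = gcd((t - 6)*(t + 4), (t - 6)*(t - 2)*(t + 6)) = t - 6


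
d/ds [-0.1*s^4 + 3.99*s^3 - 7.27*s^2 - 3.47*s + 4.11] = -0.4*s^3 + 11.97*s^2 - 14.54*s - 3.47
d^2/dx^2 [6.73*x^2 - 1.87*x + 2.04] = 13.4600000000000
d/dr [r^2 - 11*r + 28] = 2*r - 11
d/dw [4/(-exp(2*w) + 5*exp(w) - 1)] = (8*exp(w) - 20)*exp(w)/(exp(2*w) - 5*exp(w) + 1)^2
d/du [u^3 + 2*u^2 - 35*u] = 3*u^2 + 4*u - 35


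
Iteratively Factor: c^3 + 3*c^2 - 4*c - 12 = (c - 2)*(c^2 + 5*c + 6) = (c - 2)*(c + 3)*(c + 2)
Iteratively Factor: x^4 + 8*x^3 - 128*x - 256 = (x + 4)*(x^3 + 4*x^2 - 16*x - 64) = (x + 4)^2*(x^2 - 16) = (x + 4)^3*(x - 4)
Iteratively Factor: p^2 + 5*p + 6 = (p + 3)*(p + 2)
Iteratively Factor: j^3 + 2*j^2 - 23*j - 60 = (j + 3)*(j^2 - j - 20) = (j + 3)*(j + 4)*(j - 5)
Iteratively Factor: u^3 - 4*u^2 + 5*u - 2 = (u - 1)*(u^2 - 3*u + 2) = (u - 2)*(u - 1)*(u - 1)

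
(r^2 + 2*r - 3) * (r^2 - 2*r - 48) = r^4 - 55*r^2 - 90*r + 144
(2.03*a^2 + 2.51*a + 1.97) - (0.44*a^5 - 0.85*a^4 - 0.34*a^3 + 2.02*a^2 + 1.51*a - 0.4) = -0.44*a^5 + 0.85*a^4 + 0.34*a^3 + 0.00999999999999979*a^2 + 1.0*a + 2.37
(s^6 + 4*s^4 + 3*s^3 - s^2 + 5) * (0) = 0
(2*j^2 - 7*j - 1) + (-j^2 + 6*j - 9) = j^2 - j - 10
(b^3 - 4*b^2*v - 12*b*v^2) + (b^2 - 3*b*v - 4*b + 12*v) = b^3 - 4*b^2*v + b^2 - 12*b*v^2 - 3*b*v - 4*b + 12*v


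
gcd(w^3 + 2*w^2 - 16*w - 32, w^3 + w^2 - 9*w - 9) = 1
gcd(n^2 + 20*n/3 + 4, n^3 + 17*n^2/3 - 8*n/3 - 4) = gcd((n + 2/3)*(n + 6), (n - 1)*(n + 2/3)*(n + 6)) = n^2 + 20*n/3 + 4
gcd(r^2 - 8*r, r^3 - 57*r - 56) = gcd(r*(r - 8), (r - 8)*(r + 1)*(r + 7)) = r - 8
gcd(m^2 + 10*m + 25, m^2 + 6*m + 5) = m + 5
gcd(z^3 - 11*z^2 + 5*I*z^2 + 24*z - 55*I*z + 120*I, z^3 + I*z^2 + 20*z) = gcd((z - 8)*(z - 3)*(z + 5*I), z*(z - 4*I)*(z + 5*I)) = z + 5*I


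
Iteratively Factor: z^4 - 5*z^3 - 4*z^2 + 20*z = (z - 2)*(z^3 - 3*z^2 - 10*z) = (z - 2)*(z + 2)*(z^2 - 5*z) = z*(z - 2)*(z + 2)*(z - 5)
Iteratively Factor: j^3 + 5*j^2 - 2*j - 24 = (j + 4)*(j^2 + j - 6) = (j + 3)*(j + 4)*(j - 2)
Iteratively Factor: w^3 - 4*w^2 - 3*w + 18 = (w - 3)*(w^2 - w - 6) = (w - 3)*(w + 2)*(w - 3)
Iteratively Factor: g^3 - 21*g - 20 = (g + 4)*(g^2 - 4*g - 5) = (g + 1)*(g + 4)*(g - 5)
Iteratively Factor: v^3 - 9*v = (v + 3)*(v^2 - 3*v) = v*(v + 3)*(v - 3)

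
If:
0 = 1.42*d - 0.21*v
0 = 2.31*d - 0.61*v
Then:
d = 0.00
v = 0.00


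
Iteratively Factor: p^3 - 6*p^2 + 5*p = (p)*(p^2 - 6*p + 5) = p*(p - 5)*(p - 1)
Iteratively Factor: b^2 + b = (b + 1)*(b)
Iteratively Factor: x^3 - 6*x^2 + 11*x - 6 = (x - 1)*(x^2 - 5*x + 6) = (x - 3)*(x - 1)*(x - 2)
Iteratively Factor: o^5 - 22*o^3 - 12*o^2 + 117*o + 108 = (o + 3)*(o^4 - 3*o^3 - 13*o^2 + 27*o + 36) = (o - 4)*(o + 3)*(o^3 + o^2 - 9*o - 9) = (o - 4)*(o + 3)^2*(o^2 - 2*o - 3) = (o - 4)*(o + 1)*(o + 3)^2*(o - 3)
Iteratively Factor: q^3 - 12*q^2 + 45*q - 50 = (q - 5)*(q^2 - 7*q + 10) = (q - 5)^2*(q - 2)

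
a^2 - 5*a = a*(a - 5)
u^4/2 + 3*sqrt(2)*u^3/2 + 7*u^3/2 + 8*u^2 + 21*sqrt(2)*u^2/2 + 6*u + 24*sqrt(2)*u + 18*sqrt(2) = (u/2 + 1)*(u + 2)*(u + 3)*(u + 3*sqrt(2))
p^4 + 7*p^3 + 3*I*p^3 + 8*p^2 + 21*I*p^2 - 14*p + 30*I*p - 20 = (p + 2)*(p + 5)*(p + I)*(p + 2*I)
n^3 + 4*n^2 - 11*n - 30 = (n - 3)*(n + 2)*(n + 5)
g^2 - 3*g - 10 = (g - 5)*(g + 2)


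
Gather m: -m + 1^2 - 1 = -m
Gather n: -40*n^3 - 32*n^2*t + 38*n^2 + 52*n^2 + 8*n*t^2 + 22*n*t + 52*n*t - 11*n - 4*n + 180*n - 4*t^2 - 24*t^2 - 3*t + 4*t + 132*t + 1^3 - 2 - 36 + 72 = -40*n^3 + n^2*(90 - 32*t) + n*(8*t^2 + 74*t + 165) - 28*t^2 + 133*t + 35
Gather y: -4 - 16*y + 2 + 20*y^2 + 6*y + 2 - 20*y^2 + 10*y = 0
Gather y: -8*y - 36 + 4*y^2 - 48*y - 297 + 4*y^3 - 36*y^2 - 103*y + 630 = 4*y^3 - 32*y^2 - 159*y + 297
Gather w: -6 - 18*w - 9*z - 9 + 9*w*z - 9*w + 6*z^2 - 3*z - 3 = w*(9*z - 27) + 6*z^2 - 12*z - 18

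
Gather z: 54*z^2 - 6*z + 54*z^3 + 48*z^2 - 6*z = 54*z^3 + 102*z^2 - 12*z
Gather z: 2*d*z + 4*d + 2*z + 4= 4*d + z*(2*d + 2) + 4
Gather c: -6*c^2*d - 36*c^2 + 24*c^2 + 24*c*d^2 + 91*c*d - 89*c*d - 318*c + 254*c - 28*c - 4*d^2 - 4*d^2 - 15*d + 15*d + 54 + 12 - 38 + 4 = c^2*(-6*d - 12) + c*(24*d^2 + 2*d - 92) - 8*d^2 + 32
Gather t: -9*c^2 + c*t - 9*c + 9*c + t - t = -9*c^2 + c*t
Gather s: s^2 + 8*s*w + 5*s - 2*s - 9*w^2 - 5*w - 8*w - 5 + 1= s^2 + s*(8*w + 3) - 9*w^2 - 13*w - 4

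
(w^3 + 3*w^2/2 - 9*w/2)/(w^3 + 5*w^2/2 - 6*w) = (w + 3)/(w + 4)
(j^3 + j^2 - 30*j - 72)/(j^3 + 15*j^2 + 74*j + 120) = (j^2 - 3*j - 18)/(j^2 + 11*j + 30)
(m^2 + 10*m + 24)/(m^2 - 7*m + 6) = (m^2 + 10*m + 24)/(m^2 - 7*m + 6)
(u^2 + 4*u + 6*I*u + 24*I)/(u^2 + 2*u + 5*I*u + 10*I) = (u^2 + u*(4 + 6*I) + 24*I)/(u^2 + u*(2 + 5*I) + 10*I)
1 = 1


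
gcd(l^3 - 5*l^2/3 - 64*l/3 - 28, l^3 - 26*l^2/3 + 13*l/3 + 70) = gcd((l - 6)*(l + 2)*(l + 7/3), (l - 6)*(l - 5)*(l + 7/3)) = l^2 - 11*l/3 - 14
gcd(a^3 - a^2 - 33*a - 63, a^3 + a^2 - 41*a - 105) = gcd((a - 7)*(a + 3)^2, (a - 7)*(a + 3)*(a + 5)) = a^2 - 4*a - 21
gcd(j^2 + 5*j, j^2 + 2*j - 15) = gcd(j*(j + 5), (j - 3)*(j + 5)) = j + 5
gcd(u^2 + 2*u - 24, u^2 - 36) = u + 6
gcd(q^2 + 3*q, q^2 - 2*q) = q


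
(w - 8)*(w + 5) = w^2 - 3*w - 40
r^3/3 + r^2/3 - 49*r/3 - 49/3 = (r/3 + 1/3)*(r - 7)*(r + 7)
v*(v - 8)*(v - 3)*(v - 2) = v^4 - 13*v^3 + 46*v^2 - 48*v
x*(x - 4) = x^2 - 4*x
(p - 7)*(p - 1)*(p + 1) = p^3 - 7*p^2 - p + 7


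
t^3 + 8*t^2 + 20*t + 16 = (t + 2)^2*(t + 4)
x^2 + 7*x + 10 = (x + 2)*(x + 5)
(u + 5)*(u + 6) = u^2 + 11*u + 30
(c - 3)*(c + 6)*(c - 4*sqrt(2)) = c^3 - 4*sqrt(2)*c^2 + 3*c^2 - 18*c - 12*sqrt(2)*c + 72*sqrt(2)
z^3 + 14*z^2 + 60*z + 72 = (z + 2)*(z + 6)^2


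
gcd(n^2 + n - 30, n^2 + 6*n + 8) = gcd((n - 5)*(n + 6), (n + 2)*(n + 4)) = 1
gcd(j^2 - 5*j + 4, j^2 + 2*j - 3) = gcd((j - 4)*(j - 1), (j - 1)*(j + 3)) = j - 1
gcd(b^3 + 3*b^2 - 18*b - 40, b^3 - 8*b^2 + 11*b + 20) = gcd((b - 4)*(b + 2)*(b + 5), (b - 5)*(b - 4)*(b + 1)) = b - 4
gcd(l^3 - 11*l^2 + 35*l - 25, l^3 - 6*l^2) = 1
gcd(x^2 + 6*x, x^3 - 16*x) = x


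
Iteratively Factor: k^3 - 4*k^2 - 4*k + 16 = (k + 2)*(k^2 - 6*k + 8) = (k - 4)*(k + 2)*(k - 2)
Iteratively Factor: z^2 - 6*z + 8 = (z - 4)*(z - 2)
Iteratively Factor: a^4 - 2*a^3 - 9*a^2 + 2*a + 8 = (a + 2)*(a^3 - 4*a^2 - a + 4) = (a - 1)*(a + 2)*(a^2 - 3*a - 4) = (a - 4)*(a - 1)*(a + 2)*(a + 1)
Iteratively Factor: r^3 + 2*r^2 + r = (r)*(r^2 + 2*r + 1) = r*(r + 1)*(r + 1)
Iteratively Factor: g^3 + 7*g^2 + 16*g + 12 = (g + 3)*(g^2 + 4*g + 4) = (g + 2)*(g + 3)*(g + 2)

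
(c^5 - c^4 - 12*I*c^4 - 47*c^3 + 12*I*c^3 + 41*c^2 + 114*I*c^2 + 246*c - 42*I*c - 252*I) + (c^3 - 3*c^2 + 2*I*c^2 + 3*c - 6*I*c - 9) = c^5 - c^4 - 12*I*c^4 - 46*c^3 + 12*I*c^3 + 38*c^2 + 116*I*c^2 + 249*c - 48*I*c - 9 - 252*I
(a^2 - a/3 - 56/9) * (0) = 0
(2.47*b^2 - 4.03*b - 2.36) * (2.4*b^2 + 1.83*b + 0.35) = 5.928*b^4 - 5.1519*b^3 - 12.1744*b^2 - 5.7293*b - 0.826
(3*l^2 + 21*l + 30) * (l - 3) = 3*l^3 + 12*l^2 - 33*l - 90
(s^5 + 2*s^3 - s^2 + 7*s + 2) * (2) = 2*s^5 + 4*s^3 - 2*s^2 + 14*s + 4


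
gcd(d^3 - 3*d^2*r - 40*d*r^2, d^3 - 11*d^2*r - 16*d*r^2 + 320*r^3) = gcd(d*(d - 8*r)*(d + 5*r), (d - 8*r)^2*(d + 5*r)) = -d^2 + 3*d*r + 40*r^2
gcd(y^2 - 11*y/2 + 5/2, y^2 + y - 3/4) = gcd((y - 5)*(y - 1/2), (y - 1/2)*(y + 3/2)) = y - 1/2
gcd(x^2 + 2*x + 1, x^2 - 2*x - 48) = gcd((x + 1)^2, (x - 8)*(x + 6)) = 1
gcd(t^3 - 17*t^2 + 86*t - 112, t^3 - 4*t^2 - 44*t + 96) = t^2 - 10*t + 16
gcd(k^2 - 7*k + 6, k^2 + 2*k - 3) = k - 1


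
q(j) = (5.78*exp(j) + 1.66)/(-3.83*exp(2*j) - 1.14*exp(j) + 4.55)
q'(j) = (5.78*exp(j) + 1.66)*(7.66*exp(2*j) + 1.14*exp(j))/(-3.83*exp(2*j) - 1.14*exp(j) + 4.55)^2 + 5.78*exp(j)/(-3.83*exp(2*j) - 1.14*exp(j) + 4.55)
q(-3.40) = 0.41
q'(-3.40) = 0.05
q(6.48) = -0.00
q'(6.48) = 0.00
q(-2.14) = 0.54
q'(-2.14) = 0.19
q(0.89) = -0.75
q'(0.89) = 1.06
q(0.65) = -1.09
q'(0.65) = 1.88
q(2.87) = -0.09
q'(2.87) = 0.09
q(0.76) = -0.91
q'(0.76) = 1.41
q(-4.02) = 0.39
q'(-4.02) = 0.02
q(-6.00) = 0.37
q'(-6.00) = 0.00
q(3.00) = -0.08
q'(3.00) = 0.08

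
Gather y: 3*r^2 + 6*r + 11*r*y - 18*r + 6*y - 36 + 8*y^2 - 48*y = 3*r^2 - 12*r + 8*y^2 + y*(11*r - 42) - 36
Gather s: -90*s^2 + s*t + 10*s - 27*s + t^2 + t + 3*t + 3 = -90*s^2 + s*(t - 17) + t^2 + 4*t + 3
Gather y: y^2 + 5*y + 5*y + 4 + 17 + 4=y^2 + 10*y + 25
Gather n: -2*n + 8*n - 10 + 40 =6*n + 30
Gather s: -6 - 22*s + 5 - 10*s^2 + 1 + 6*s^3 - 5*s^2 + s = 6*s^3 - 15*s^2 - 21*s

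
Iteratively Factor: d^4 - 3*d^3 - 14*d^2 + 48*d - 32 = (d + 4)*(d^3 - 7*d^2 + 14*d - 8) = (d - 2)*(d + 4)*(d^2 - 5*d + 4) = (d - 4)*(d - 2)*(d + 4)*(d - 1)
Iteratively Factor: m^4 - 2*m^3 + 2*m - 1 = (m - 1)*(m^3 - m^2 - m + 1) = (m - 1)^2*(m^2 - 1) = (m - 1)^3*(m + 1)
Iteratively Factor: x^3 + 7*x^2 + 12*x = (x)*(x^2 + 7*x + 12) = x*(x + 4)*(x + 3)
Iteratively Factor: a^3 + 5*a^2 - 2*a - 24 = (a + 4)*(a^2 + a - 6) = (a - 2)*(a + 4)*(a + 3)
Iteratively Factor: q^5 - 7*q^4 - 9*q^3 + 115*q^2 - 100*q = (q + 4)*(q^4 - 11*q^3 + 35*q^2 - 25*q) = (q - 5)*(q + 4)*(q^3 - 6*q^2 + 5*q) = (q - 5)^2*(q + 4)*(q^2 - q) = (q - 5)^2*(q - 1)*(q + 4)*(q)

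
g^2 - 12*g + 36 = (g - 6)^2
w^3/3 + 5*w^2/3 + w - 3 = (w/3 + 1)*(w - 1)*(w + 3)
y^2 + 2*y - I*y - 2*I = (y + 2)*(y - I)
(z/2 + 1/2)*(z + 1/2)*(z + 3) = z^3/2 + 9*z^2/4 + 5*z/2 + 3/4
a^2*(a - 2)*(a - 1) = a^4 - 3*a^3 + 2*a^2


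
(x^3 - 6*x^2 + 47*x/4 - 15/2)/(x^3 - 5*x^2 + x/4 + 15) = (2*x^2 - 7*x + 6)/(2*x^2 - 5*x - 12)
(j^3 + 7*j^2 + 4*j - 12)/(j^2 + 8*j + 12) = j - 1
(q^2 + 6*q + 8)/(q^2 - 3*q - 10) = (q + 4)/(q - 5)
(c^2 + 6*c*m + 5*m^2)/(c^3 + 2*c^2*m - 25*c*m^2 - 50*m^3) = (c + m)/(c^2 - 3*c*m - 10*m^2)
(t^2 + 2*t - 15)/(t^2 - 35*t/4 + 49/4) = 4*(t^2 + 2*t - 15)/(4*t^2 - 35*t + 49)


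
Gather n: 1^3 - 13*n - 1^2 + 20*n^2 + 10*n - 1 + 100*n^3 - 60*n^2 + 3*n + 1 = 100*n^3 - 40*n^2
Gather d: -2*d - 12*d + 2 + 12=14 - 14*d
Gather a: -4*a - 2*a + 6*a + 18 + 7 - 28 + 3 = 0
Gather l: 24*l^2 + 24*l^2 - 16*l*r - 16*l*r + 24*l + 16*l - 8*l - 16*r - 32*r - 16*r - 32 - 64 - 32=48*l^2 + l*(32 - 32*r) - 64*r - 128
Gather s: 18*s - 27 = 18*s - 27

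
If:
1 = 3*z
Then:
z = 1/3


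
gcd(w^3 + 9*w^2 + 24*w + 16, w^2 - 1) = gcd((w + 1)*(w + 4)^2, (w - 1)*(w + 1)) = w + 1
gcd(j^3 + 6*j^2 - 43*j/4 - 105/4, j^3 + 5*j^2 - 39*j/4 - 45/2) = j^2 - j - 15/4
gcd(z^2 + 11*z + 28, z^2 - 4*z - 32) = z + 4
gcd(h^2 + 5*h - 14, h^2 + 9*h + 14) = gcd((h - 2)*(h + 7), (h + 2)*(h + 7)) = h + 7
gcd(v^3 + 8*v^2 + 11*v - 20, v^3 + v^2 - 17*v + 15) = v^2 + 4*v - 5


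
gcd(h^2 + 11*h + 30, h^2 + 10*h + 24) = h + 6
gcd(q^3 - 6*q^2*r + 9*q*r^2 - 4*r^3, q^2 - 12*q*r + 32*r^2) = q - 4*r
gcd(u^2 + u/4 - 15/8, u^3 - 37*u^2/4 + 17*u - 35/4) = u - 5/4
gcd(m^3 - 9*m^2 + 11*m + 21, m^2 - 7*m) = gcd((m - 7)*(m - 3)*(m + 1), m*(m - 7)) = m - 7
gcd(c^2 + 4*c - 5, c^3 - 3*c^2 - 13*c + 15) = c - 1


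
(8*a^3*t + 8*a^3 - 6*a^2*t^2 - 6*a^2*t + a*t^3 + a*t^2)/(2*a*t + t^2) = a*(8*a^2*t + 8*a^2 - 6*a*t^2 - 6*a*t + t^3 + t^2)/(t*(2*a + t))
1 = 1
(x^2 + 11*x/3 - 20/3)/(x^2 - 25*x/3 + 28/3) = (x + 5)/(x - 7)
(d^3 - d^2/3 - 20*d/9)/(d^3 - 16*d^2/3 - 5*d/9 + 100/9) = d/(d - 5)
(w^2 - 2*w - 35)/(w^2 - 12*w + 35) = (w + 5)/(w - 5)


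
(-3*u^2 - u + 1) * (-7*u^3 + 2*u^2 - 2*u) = 21*u^5 + u^4 - 3*u^3 + 4*u^2 - 2*u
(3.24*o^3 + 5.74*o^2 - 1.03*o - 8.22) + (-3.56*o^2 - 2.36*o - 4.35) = 3.24*o^3 + 2.18*o^2 - 3.39*o - 12.57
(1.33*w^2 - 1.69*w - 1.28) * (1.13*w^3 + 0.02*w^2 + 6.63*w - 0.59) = 1.5029*w^5 - 1.8831*w^4 + 7.3377*w^3 - 12.015*w^2 - 7.4893*w + 0.7552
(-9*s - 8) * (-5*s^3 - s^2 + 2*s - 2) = 45*s^4 + 49*s^3 - 10*s^2 + 2*s + 16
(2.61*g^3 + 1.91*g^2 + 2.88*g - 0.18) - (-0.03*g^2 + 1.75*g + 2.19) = 2.61*g^3 + 1.94*g^2 + 1.13*g - 2.37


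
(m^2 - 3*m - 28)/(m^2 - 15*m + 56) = (m + 4)/(m - 8)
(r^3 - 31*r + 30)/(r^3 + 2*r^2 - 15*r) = (r^3 - 31*r + 30)/(r*(r^2 + 2*r - 15))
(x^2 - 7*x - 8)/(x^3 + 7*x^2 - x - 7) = (x - 8)/(x^2 + 6*x - 7)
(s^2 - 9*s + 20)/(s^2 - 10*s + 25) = (s - 4)/(s - 5)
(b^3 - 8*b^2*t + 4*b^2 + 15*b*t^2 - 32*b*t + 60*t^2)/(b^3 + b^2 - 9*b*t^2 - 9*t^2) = (b^2 - 5*b*t + 4*b - 20*t)/(b^2 + 3*b*t + b + 3*t)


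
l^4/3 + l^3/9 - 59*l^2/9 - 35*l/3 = l*(l/3 + 1)*(l - 5)*(l + 7/3)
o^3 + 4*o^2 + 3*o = o*(o + 1)*(o + 3)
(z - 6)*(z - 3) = z^2 - 9*z + 18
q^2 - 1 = (q - 1)*(q + 1)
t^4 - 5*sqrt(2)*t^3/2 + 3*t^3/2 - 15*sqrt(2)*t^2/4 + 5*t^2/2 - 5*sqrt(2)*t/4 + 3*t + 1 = (t + 1/2)*(t + 1)*(t - 2*sqrt(2))*(t - sqrt(2)/2)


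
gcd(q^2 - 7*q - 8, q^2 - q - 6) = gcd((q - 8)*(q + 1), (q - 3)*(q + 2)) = 1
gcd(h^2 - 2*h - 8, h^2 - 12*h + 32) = h - 4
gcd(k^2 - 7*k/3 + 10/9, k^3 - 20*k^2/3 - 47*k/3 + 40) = k - 5/3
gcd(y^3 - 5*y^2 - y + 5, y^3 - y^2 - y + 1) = y^2 - 1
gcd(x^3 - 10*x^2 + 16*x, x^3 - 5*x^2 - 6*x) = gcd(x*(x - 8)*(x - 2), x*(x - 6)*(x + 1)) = x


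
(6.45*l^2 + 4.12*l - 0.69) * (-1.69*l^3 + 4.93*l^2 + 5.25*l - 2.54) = -10.9005*l^5 + 24.8357*l^4 + 55.3402*l^3 + 1.8453*l^2 - 14.0873*l + 1.7526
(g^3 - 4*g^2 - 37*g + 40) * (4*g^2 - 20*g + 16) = 4*g^5 - 36*g^4 - 52*g^3 + 836*g^2 - 1392*g + 640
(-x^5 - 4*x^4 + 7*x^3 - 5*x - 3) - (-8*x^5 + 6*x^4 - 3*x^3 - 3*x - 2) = 7*x^5 - 10*x^4 + 10*x^3 - 2*x - 1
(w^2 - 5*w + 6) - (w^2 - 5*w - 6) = 12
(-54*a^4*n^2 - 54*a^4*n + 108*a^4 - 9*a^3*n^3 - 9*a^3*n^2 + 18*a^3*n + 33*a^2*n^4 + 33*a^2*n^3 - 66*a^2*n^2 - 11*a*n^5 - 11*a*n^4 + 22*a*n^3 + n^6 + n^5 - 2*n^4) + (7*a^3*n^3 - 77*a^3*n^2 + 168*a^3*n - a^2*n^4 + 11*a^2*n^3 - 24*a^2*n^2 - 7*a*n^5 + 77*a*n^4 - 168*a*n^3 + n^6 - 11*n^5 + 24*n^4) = -54*a^4*n^2 - 54*a^4*n + 108*a^4 - 2*a^3*n^3 - 86*a^3*n^2 + 186*a^3*n + 32*a^2*n^4 + 44*a^2*n^3 - 90*a^2*n^2 - 18*a*n^5 + 66*a*n^4 - 146*a*n^3 + 2*n^6 - 10*n^5 + 22*n^4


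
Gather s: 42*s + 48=42*s + 48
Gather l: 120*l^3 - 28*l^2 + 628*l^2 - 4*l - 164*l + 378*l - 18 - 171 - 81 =120*l^3 + 600*l^2 + 210*l - 270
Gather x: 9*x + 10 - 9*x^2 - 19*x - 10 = -9*x^2 - 10*x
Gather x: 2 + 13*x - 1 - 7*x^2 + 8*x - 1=-7*x^2 + 21*x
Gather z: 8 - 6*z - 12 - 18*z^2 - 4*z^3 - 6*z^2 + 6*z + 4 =-4*z^3 - 24*z^2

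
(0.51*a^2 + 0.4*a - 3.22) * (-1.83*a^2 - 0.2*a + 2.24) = -0.9333*a^4 - 0.834*a^3 + 6.955*a^2 + 1.54*a - 7.2128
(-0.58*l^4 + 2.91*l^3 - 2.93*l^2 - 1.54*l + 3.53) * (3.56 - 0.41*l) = 0.2378*l^5 - 3.2579*l^4 + 11.5609*l^3 - 9.7994*l^2 - 6.9297*l + 12.5668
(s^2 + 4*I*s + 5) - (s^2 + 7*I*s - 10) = -3*I*s + 15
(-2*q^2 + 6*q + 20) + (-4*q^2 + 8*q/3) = -6*q^2 + 26*q/3 + 20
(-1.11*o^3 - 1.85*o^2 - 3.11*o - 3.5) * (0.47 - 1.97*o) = 2.1867*o^4 + 3.1228*o^3 + 5.2572*o^2 + 5.4333*o - 1.645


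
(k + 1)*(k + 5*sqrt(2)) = k^2 + k + 5*sqrt(2)*k + 5*sqrt(2)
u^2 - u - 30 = (u - 6)*(u + 5)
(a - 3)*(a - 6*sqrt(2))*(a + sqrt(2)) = a^3 - 5*sqrt(2)*a^2 - 3*a^2 - 12*a + 15*sqrt(2)*a + 36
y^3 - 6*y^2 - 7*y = y*(y - 7)*(y + 1)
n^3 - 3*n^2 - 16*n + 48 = (n - 4)*(n - 3)*(n + 4)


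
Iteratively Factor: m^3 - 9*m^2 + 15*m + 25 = (m + 1)*(m^2 - 10*m + 25) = (m - 5)*(m + 1)*(m - 5)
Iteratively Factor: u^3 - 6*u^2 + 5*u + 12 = (u + 1)*(u^2 - 7*u + 12) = (u - 3)*(u + 1)*(u - 4)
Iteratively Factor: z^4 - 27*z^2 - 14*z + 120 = (z + 4)*(z^3 - 4*z^2 - 11*z + 30) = (z - 5)*(z + 4)*(z^2 + z - 6) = (z - 5)*(z - 2)*(z + 4)*(z + 3)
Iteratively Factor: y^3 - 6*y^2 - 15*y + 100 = (y - 5)*(y^2 - y - 20) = (y - 5)^2*(y + 4)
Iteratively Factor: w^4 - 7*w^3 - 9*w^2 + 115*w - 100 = (w + 4)*(w^3 - 11*w^2 + 35*w - 25) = (w - 1)*(w + 4)*(w^2 - 10*w + 25) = (w - 5)*(w - 1)*(w + 4)*(w - 5)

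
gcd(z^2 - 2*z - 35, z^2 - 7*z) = z - 7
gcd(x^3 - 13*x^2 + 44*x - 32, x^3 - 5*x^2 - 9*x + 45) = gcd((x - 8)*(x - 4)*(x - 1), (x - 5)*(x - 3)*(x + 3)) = 1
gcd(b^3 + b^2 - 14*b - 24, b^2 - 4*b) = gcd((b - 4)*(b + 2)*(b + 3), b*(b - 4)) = b - 4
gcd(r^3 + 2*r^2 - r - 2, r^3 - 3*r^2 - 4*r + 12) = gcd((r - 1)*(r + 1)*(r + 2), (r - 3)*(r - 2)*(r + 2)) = r + 2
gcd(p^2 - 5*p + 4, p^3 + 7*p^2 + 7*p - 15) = p - 1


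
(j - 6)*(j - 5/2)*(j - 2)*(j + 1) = j^4 - 19*j^3/2 + 43*j^2/2 + 2*j - 30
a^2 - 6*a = a*(a - 6)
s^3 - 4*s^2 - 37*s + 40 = (s - 8)*(s - 1)*(s + 5)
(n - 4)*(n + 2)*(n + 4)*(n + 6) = n^4 + 8*n^3 - 4*n^2 - 128*n - 192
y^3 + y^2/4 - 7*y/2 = y*(y - 7/4)*(y + 2)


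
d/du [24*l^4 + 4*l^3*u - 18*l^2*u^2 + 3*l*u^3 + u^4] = 4*l^3 - 36*l^2*u + 9*l*u^2 + 4*u^3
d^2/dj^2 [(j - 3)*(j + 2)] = 2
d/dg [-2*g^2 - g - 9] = -4*g - 1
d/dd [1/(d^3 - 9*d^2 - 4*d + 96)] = (-3*d^2 + 18*d + 4)/(d^3 - 9*d^2 - 4*d + 96)^2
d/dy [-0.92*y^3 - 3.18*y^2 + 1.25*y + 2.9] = -2.76*y^2 - 6.36*y + 1.25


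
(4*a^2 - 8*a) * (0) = 0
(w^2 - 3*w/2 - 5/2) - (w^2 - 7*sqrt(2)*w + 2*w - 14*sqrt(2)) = -7*w/2 + 7*sqrt(2)*w - 5/2 + 14*sqrt(2)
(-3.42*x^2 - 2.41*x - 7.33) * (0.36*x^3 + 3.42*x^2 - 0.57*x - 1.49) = -1.2312*x^5 - 12.564*x^4 - 8.9316*x^3 - 18.5991*x^2 + 7.769*x + 10.9217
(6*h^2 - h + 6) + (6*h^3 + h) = 6*h^3 + 6*h^2 + 6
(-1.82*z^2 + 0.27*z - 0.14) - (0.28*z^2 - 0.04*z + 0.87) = -2.1*z^2 + 0.31*z - 1.01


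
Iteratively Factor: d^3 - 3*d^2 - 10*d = (d - 5)*(d^2 + 2*d) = (d - 5)*(d + 2)*(d)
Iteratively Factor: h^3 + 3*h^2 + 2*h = (h + 1)*(h^2 + 2*h) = (h + 1)*(h + 2)*(h)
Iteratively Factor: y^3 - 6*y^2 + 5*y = (y)*(y^2 - 6*y + 5) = y*(y - 5)*(y - 1)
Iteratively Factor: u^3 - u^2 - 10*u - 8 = (u + 2)*(u^2 - 3*u - 4) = (u - 4)*(u + 2)*(u + 1)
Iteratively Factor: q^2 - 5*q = (q)*(q - 5)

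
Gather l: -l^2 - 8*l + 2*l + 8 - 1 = -l^2 - 6*l + 7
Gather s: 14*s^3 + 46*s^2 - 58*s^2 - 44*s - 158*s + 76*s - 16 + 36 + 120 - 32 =14*s^3 - 12*s^2 - 126*s + 108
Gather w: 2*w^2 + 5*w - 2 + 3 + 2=2*w^2 + 5*w + 3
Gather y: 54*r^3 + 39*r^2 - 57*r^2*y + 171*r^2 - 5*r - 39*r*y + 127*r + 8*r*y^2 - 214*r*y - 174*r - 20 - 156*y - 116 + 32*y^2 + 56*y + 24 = 54*r^3 + 210*r^2 - 52*r + y^2*(8*r + 32) + y*(-57*r^2 - 253*r - 100) - 112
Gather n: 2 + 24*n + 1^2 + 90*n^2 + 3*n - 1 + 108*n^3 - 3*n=108*n^3 + 90*n^2 + 24*n + 2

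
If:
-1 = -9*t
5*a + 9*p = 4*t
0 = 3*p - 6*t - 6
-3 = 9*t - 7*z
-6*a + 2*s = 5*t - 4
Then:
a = -176/45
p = 20/9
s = -1211/90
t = 1/9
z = 4/7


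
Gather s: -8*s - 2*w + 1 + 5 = -8*s - 2*w + 6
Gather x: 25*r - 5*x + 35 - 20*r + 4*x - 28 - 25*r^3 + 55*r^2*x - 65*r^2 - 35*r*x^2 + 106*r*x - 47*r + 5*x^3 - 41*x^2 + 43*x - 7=-25*r^3 - 65*r^2 - 42*r + 5*x^3 + x^2*(-35*r - 41) + x*(55*r^2 + 106*r + 42)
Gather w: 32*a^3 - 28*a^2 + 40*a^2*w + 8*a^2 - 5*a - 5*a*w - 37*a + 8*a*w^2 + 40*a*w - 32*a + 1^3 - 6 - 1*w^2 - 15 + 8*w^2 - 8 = 32*a^3 - 20*a^2 - 74*a + w^2*(8*a + 7) + w*(40*a^2 + 35*a) - 28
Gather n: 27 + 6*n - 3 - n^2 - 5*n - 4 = -n^2 + n + 20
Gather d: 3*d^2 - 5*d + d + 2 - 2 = 3*d^2 - 4*d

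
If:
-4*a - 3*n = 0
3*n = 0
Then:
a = 0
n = 0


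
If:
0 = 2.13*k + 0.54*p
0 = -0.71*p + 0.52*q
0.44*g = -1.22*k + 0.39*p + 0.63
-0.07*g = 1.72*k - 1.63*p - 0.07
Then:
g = 1.46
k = -0.00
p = 0.02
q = 0.02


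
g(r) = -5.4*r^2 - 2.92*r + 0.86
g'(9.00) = -100.12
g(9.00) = -462.82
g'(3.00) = -35.32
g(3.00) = -56.50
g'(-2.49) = 23.97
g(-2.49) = -25.35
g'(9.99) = -110.81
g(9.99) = -567.23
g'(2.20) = -26.68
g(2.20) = -31.70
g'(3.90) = -45.04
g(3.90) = -92.66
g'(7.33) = -82.08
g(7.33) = -310.68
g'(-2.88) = 28.18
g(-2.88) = -35.52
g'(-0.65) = 4.10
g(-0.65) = 0.48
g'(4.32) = -49.58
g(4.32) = -112.53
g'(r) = -10.8*r - 2.92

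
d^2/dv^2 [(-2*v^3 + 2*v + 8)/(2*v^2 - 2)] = 8*(3*v^2 + 1)/(v^6 - 3*v^4 + 3*v^2 - 1)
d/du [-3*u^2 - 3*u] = -6*u - 3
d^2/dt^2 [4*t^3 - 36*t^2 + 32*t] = 24*t - 72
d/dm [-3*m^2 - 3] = -6*m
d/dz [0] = 0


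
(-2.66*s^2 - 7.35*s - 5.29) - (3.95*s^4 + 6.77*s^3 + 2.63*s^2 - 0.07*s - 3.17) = -3.95*s^4 - 6.77*s^3 - 5.29*s^2 - 7.28*s - 2.12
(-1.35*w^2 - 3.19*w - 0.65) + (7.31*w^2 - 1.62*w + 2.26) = 5.96*w^2 - 4.81*w + 1.61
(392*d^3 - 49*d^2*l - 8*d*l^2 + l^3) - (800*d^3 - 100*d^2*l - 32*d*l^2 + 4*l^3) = -408*d^3 + 51*d^2*l + 24*d*l^2 - 3*l^3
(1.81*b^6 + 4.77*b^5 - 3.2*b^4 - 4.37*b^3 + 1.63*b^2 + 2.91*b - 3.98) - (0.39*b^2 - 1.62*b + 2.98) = 1.81*b^6 + 4.77*b^5 - 3.2*b^4 - 4.37*b^3 + 1.24*b^2 + 4.53*b - 6.96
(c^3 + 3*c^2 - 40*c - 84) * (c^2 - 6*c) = c^5 - 3*c^4 - 58*c^3 + 156*c^2 + 504*c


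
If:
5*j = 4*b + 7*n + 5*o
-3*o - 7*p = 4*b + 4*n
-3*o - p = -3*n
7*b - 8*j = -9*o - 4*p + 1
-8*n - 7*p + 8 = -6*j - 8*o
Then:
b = -1129/1677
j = -1076/1677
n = 28/1677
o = -212/1677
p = 240/559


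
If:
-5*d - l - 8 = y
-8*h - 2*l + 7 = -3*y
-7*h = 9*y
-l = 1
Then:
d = -196/155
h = 27/31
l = -1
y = -21/31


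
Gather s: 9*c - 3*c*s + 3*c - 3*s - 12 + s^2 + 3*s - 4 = -3*c*s + 12*c + s^2 - 16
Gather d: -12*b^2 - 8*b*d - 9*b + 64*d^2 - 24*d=-12*b^2 - 9*b + 64*d^2 + d*(-8*b - 24)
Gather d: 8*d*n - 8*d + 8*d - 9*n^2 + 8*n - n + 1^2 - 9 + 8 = 8*d*n - 9*n^2 + 7*n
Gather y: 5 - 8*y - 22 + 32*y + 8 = 24*y - 9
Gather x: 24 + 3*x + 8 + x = 4*x + 32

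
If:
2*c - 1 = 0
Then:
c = 1/2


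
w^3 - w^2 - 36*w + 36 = (w - 6)*(w - 1)*(w + 6)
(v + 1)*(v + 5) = v^2 + 6*v + 5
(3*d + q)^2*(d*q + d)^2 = 9*d^4*q^2 + 18*d^4*q + 9*d^4 + 6*d^3*q^3 + 12*d^3*q^2 + 6*d^3*q + d^2*q^4 + 2*d^2*q^3 + d^2*q^2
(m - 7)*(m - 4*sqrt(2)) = m^2 - 7*m - 4*sqrt(2)*m + 28*sqrt(2)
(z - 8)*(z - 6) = z^2 - 14*z + 48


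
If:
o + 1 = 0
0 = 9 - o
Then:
No Solution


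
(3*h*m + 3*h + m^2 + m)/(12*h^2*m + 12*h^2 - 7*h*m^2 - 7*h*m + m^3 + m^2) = (3*h + m)/(12*h^2 - 7*h*m + m^2)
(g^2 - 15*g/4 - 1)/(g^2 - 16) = (g + 1/4)/(g + 4)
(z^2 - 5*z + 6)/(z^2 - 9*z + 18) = (z - 2)/(z - 6)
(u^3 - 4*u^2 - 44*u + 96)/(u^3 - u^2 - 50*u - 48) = (u - 2)/(u + 1)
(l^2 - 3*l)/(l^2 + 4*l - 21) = l/(l + 7)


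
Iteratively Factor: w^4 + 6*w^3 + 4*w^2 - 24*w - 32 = (w + 2)*(w^3 + 4*w^2 - 4*w - 16) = (w - 2)*(w + 2)*(w^2 + 6*w + 8) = (w - 2)*(w + 2)^2*(w + 4)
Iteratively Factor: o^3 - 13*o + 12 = (o - 1)*(o^2 + o - 12) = (o - 1)*(o + 4)*(o - 3)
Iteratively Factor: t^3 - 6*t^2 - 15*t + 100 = (t - 5)*(t^2 - t - 20) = (t - 5)*(t + 4)*(t - 5)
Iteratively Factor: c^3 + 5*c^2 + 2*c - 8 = (c - 1)*(c^2 + 6*c + 8) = (c - 1)*(c + 2)*(c + 4)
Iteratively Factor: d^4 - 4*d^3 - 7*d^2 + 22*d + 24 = (d - 3)*(d^3 - d^2 - 10*d - 8) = (d - 3)*(d + 2)*(d^2 - 3*d - 4) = (d - 3)*(d + 1)*(d + 2)*(d - 4)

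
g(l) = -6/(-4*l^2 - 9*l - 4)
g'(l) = -6*(8*l + 9)/(-4*l^2 - 9*l - 4)^2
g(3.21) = 0.08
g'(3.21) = -0.04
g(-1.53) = -14.76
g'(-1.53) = 117.70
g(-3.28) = 0.34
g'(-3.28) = 0.34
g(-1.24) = -5.94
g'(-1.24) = 5.42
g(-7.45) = 0.04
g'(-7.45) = 0.01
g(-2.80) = 0.59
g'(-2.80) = 0.78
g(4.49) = 0.05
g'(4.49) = -0.02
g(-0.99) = -6.06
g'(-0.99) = -6.62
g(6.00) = 0.03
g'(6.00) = -0.00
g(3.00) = 0.09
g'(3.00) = -0.04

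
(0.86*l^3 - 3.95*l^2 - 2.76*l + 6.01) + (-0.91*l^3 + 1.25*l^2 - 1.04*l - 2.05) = -0.05*l^3 - 2.7*l^2 - 3.8*l + 3.96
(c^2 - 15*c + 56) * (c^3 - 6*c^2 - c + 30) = c^5 - 21*c^4 + 145*c^3 - 291*c^2 - 506*c + 1680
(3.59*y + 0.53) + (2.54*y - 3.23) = 6.13*y - 2.7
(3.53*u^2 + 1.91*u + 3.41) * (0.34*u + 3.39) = 1.2002*u^3 + 12.6161*u^2 + 7.6343*u + 11.5599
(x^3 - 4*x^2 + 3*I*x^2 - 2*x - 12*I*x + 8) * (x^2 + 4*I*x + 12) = x^5 - 4*x^4 + 7*I*x^4 - 2*x^3 - 28*I*x^3 + 8*x^2 + 28*I*x^2 - 24*x - 112*I*x + 96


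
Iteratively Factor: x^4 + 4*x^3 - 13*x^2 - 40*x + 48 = (x - 3)*(x^3 + 7*x^2 + 8*x - 16) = (x - 3)*(x - 1)*(x^2 + 8*x + 16) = (x - 3)*(x - 1)*(x + 4)*(x + 4)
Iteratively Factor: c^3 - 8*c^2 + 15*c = (c)*(c^2 - 8*c + 15) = c*(c - 3)*(c - 5)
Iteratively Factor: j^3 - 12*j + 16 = (j - 2)*(j^2 + 2*j - 8) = (j - 2)^2*(j + 4)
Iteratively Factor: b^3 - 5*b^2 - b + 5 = (b + 1)*(b^2 - 6*b + 5) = (b - 1)*(b + 1)*(b - 5)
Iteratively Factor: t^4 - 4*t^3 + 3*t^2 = (t - 3)*(t^3 - t^2) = (t - 3)*(t - 1)*(t^2) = t*(t - 3)*(t - 1)*(t)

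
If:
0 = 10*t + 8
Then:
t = -4/5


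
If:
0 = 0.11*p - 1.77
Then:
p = 16.09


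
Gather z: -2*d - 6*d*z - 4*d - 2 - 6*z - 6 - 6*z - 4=-6*d + z*(-6*d - 12) - 12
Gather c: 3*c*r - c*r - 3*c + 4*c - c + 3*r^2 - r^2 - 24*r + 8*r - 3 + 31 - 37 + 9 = 2*c*r + 2*r^2 - 16*r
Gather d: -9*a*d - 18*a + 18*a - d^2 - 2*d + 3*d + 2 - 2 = -d^2 + d*(1 - 9*a)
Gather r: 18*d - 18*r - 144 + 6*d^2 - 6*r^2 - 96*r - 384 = 6*d^2 + 18*d - 6*r^2 - 114*r - 528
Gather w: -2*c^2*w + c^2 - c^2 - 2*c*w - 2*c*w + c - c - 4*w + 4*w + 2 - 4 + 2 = w*(-2*c^2 - 4*c)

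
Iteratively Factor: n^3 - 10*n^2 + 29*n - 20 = (n - 1)*(n^2 - 9*n + 20) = (n - 5)*(n - 1)*(n - 4)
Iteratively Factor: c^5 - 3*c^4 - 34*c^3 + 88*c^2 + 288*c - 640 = (c + 4)*(c^4 - 7*c^3 - 6*c^2 + 112*c - 160) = (c - 4)*(c + 4)*(c^3 - 3*c^2 - 18*c + 40) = (c - 4)*(c - 2)*(c + 4)*(c^2 - c - 20) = (c - 5)*(c - 4)*(c - 2)*(c + 4)*(c + 4)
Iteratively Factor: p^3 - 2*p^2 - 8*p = (p - 4)*(p^2 + 2*p) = (p - 4)*(p + 2)*(p)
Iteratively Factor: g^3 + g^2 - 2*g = (g + 2)*(g^2 - g) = g*(g + 2)*(g - 1)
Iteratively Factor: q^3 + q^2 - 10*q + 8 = (q - 1)*(q^2 + 2*q - 8) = (q - 2)*(q - 1)*(q + 4)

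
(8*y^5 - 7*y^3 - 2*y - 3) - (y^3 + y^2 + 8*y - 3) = 8*y^5 - 8*y^3 - y^2 - 10*y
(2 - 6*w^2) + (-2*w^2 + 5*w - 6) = -8*w^2 + 5*w - 4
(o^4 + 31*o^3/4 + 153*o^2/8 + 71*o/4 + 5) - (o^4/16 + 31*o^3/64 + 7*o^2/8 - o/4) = 15*o^4/16 + 465*o^3/64 + 73*o^2/4 + 18*o + 5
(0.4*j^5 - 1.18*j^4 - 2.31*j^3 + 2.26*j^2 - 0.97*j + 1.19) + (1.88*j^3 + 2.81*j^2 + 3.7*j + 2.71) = 0.4*j^5 - 1.18*j^4 - 0.43*j^3 + 5.07*j^2 + 2.73*j + 3.9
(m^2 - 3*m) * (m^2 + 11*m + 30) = m^4 + 8*m^3 - 3*m^2 - 90*m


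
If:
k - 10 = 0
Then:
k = 10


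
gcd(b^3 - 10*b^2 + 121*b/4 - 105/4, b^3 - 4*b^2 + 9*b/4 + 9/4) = b - 3/2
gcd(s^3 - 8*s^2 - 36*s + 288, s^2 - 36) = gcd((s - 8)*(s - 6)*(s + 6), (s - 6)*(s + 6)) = s^2 - 36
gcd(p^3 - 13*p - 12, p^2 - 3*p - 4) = p^2 - 3*p - 4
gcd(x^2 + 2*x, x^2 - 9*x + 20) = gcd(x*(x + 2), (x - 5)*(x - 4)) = 1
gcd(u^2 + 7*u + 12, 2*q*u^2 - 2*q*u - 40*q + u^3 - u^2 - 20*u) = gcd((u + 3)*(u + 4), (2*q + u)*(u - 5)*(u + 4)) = u + 4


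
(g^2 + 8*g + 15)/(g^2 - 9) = (g + 5)/(g - 3)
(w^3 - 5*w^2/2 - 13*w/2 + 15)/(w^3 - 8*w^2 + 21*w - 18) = (w + 5/2)/(w - 3)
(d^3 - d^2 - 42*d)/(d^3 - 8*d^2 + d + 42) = d*(d + 6)/(d^2 - d - 6)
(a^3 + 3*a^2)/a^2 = a + 3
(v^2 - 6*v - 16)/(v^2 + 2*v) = (v - 8)/v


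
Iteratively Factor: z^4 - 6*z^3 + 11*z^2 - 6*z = (z)*(z^3 - 6*z^2 + 11*z - 6) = z*(z - 1)*(z^2 - 5*z + 6) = z*(z - 2)*(z - 1)*(z - 3)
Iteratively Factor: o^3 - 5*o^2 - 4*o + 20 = (o + 2)*(o^2 - 7*o + 10) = (o - 2)*(o + 2)*(o - 5)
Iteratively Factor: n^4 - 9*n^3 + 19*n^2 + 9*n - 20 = (n + 1)*(n^3 - 10*n^2 + 29*n - 20) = (n - 1)*(n + 1)*(n^2 - 9*n + 20) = (n - 5)*(n - 1)*(n + 1)*(n - 4)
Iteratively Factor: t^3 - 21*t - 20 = (t + 4)*(t^2 - 4*t - 5) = (t - 5)*(t + 4)*(t + 1)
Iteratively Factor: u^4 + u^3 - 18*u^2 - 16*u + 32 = (u + 2)*(u^3 - u^2 - 16*u + 16) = (u - 4)*(u + 2)*(u^2 + 3*u - 4) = (u - 4)*(u + 2)*(u + 4)*(u - 1)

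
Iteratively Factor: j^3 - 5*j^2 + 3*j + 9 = (j - 3)*(j^2 - 2*j - 3) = (j - 3)^2*(j + 1)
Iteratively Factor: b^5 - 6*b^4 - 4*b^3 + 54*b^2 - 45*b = (b - 3)*(b^4 - 3*b^3 - 13*b^2 + 15*b) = (b - 3)*(b - 1)*(b^3 - 2*b^2 - 15*b) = (b - 3)*(b - 1)*(b + 3)*(b^2 - 5*b) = (b - 5)*(b - 3)*(b - 1)*(b + 3)*(b)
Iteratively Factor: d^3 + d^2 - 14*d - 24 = (d - 4)*(d^2 + 5*d + 6) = (d - 4)*(d + 3)*(d + 2)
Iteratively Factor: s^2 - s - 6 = (s - 3)*(s + 2)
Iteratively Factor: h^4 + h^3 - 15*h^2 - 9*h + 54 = (h - 3)*(h^3 + 4*h^2 - 3*h - 18) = (h - 3)*(h + 3)*(h^2 + h - 6) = (h - 3)*(h + 3)^2*(h - 2)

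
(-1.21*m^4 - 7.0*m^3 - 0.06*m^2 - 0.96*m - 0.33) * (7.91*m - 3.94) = -9.5711*m^5 - 50.6026*m^4 + 27.1054*m^3 - 7.3572*m^2 + 1.1721*m + 1.3002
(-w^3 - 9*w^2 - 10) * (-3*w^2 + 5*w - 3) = 3*w^5 + 22*w^4 - 42*w^3 + 57*w^2 - 50*w + 30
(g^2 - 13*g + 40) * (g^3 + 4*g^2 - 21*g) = g^5 - 9*g^4 - 33*g^3 + 433*g^2 - 840*g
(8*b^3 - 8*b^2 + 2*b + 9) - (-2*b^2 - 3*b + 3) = 8*b^3 - 6*b^2 + 5*b + 6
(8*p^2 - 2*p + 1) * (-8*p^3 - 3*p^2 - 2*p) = -64*p^5 - 8*p^4 - 18*p^3 + p^2 - 2*p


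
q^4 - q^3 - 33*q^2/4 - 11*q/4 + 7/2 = (q - 7/2)*(q - 1/2)*(q + 1)*(q + 2)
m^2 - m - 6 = (m - 3)*(m + 2)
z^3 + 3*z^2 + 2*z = z*(z + 1)*(z + 2)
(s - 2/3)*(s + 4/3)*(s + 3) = s^3 + 11*s^2/3 + 10*s/9 - 8/3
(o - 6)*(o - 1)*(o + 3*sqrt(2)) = o^3 - 7*o^2 + 3*sqrt(2)*o^2 - 21*sqrt(2)*o + 6*o + 18*sqrt(2)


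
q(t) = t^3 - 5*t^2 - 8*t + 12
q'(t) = 3*t^2 - 10*t - 8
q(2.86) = -28.38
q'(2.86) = -12.06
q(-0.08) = 12.61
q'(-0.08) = -7.18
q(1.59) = -9.34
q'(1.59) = -16.32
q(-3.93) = -94.48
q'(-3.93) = 77.63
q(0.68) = 4.56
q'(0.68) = -13.41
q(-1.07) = 13.61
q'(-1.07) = 6.13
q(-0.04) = 12.31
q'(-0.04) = -7.60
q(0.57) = 6.00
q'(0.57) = -12.73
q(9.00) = 264.00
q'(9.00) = 145.00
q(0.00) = 12.00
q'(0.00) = -8.00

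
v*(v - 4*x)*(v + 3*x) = v^3 - v^2*x - 12*v*x^2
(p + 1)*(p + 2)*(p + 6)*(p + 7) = p^4 + 16*p^3 + 83*p^2 + 152*p + 84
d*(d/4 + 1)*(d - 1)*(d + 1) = d^4/4 + d^3 - d^2/4 - d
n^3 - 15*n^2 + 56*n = n*(n - 8)*(n - 7)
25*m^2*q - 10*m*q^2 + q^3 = q*(-5*m + q)^2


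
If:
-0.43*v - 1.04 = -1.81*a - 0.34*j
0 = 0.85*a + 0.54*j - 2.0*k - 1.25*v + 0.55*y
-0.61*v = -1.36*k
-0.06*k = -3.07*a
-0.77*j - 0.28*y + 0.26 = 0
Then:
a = -0.01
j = 2.16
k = -0.33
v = -0.74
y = -5.00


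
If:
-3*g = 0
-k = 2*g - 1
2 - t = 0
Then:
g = 0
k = 1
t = 2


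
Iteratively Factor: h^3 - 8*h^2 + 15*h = (h)*(h^2 - 8*h + 15) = h*(h - 5)*(h - 3)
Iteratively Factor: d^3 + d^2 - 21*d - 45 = (d + 3)*(d^2 - 2*d - 15) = (d - 5)*(d + 3)*(d + 3)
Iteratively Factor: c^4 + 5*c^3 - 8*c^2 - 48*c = (c + 4)*(c^3 + c^2 - 12*c) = (c - 3)*(c + 4)*(c^2 + 4*c) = (c - 3)*(c + 4)^2*(c)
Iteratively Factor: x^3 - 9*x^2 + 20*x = (x - 5)*(x^2 - 4*x) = (x - 5)*(x - 4)*(x)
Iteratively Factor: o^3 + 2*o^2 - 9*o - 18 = (o + 3)*(o^2 - o - 6) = (o + 2)*(o + 3)*(o - 3)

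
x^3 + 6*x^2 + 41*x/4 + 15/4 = (x + 1/2)*(x + 5/2)*(x + 3)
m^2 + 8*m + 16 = (m + 4)^2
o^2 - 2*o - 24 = (o - 6)*(o + 4)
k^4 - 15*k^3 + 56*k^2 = k^2*(k - 8)*(k - 7)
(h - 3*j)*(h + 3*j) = h^2 - 9*j^2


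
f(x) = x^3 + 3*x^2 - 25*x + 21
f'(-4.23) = 3.30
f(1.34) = -4.71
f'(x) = 3*x^2 + 6*x - 25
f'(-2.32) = -22.77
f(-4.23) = 104.74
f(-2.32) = 82.66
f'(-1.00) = -28.00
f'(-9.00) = 164.00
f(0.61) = 7.09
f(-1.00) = 48.00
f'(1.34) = -11.57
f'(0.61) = -20.22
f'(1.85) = -3.63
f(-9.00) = -240.00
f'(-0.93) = -27.99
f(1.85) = -8.65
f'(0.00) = -25.00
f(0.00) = 21.00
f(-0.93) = 46.04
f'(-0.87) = -27.95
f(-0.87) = 44.36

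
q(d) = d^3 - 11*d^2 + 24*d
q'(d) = 3*d^2 - 22*d + 24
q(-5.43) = -614.76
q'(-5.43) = 231.91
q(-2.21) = -117.56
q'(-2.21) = 87.27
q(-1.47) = -62.23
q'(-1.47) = 62.82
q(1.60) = 14.34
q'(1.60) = -3.52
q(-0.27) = -7.30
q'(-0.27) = 30.16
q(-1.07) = -39.50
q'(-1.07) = 50.97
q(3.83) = -13.26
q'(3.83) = -16.25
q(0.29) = 6.06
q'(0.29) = 17.87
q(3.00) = 0.00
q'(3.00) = -15.00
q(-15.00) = -6210.00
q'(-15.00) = 1029.00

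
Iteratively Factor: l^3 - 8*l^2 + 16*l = (l - 4)*(l^2 - 4*l) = l*(l - 4)*(l - 4)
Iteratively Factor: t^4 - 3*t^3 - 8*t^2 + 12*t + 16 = (t + 2)*(t^3 - 5*t^2 + 2*t + 8) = (t - 4)*(t + 2)*(t^2 - t - 2) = (t - 4)*(t + 1)*(t + 2)*(t - 2)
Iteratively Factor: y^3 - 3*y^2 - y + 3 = (y - 1)*(y^2 - 2*y - 3) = (y - 3)*(y - 1)*(y + 1)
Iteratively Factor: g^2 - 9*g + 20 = (g - 4)*(g - 5)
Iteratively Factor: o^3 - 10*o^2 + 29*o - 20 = (o - 4)*(o^2 - 6*o + 5) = (o - 5)*(o - 4)*(o - 1)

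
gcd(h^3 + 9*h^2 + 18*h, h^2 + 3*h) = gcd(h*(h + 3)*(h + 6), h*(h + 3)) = h^2 + 3*h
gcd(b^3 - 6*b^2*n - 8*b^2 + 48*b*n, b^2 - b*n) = b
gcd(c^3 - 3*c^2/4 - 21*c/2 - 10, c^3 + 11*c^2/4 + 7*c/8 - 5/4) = c^2 + 13*c/4 + 5/2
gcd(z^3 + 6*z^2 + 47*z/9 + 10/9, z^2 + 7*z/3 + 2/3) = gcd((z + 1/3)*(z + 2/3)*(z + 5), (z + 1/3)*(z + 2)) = z + 1/3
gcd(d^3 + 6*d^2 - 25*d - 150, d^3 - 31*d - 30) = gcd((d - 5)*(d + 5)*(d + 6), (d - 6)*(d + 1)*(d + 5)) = d + 5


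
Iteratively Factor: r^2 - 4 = (r + 2)*(r - 2)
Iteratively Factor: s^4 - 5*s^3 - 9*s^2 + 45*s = (s)*(s^3 - 5*s^2 - 9*s + 45) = s*(s + 3)*(s^2 - 8*s + 15) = s*(s - 5)*(s + 3)*(s - 3)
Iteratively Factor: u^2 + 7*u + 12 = (u + 4)*(u + 3)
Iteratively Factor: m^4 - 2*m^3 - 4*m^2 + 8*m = (m + 2)*(m^3 - 4*m^2 + 4*m) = (m - 2)*(m + 2)*(m^2 - 2*m) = m*(m - 2)*(m + 2)*(m - 2)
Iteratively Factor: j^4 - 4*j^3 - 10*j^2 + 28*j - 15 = (j - 5)*(j^3 + j^2 - 5*j + 3) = (j - 5)*(j - 1)*(j^2 + 2*j - 3) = (j - 5)*(j - 1)*(j + 3)*(j - 1)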